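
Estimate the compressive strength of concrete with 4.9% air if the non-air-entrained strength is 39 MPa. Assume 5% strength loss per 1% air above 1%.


Strength loss = (4.9 - 1) * 5 = 19.5%
f'c = 39 * (1 - 19.5/100)
= 31.39 MPa

31.39


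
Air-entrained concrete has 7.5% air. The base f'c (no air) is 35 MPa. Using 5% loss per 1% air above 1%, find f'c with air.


Strength loss = (7.5 - 1) * 5 = 32.5%
f'c = 35 * (1 - 32.5/100)
= 23.62 MPa

23.62


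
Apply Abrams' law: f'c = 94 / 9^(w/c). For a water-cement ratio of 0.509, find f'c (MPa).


f'c = 94 / 9^0.509
= 94 / 3.06
= 30.72 MPa

30.72


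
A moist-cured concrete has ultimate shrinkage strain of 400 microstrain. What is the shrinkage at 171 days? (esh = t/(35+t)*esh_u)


esh(171) = 171 / (35 + 171) * 400
= 171 / 206 * 400
= 332.0 microstrain

332.0


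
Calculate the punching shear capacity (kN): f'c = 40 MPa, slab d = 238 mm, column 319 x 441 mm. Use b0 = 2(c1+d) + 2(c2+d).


b0 = 2*(319 + 238) + 2*(441 + 238) = 2472 mm
Vc = 0.33 * sqrt(40) * 2472 * 238 / 1000
= 1227.92 kN

1227.92


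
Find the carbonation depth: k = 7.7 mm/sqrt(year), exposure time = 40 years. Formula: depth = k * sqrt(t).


depth = k * sqrt(t)
= 7.7 * sqrt(40)
= 48.7 mm

48.7


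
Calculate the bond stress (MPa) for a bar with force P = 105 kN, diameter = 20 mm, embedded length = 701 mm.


u = P / (pi * db * ld)
= 105 * 1000 / (pi * 20 * 701)
= 2.384 MPa

2.384


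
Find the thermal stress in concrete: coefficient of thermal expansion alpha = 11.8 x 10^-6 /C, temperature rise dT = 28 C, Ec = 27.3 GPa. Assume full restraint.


sigma = alpha * dT * Ec
= 11.8e-6 * 28 * 27.3 * 1000
= 9.02 MPa

9.02


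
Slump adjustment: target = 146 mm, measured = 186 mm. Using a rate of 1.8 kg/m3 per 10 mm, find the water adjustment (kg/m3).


Difference = 146 - 186 = -40 mm
Water adjustment = -40 * 1.8 / 10 = -7.2 kg/m3

-7.2


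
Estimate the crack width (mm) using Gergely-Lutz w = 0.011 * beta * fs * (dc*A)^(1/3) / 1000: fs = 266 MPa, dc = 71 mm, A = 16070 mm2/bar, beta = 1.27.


w = 0.011 * beta * fs * (dc * A)^(1/3) / 1000
= 0.011 * 1.27 * 266 * (71 * 16070)^(1/3) / 1000
= 0.388 mm

0.388


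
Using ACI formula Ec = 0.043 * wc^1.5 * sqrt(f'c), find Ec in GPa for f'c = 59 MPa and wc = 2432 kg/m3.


Ec = 0.043 * 2432^1.5 * sqrt(59) / 1000
= 39.61 GPa

39.61


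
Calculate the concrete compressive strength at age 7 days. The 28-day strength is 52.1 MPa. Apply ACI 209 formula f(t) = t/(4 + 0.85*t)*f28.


f(7) = 7 / (4 + 0.85 * 7) * 52.1
= 7 / 9.95 * 52.1
= 36.65 MPa

36.65


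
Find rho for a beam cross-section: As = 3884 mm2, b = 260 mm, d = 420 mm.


rho = As / (b * d)
= 3884 / (260 * 420)
= 0.0356

0.0356


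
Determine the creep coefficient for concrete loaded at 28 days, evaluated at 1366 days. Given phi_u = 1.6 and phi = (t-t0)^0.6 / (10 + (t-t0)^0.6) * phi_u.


dt = 1366 - 28 = 1338
phi = 1338^0.6 / (10 + 1338^0.6) * 1.6
= 1.412

1.412


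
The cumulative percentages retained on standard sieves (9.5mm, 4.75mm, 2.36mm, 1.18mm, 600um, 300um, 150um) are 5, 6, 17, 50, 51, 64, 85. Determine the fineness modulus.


FM = sum(cumulative % retained) / 100
= 278 / 100
= 2.78

2.78


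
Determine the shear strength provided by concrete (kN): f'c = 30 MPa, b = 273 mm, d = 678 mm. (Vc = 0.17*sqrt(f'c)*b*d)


Vc = 0.17 * sqrt(30) * 273 * 678 / 1000
= 172.35 kN

172.35


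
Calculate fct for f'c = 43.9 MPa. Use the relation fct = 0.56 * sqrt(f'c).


fct = 0.56 * sqrt(43.9)
= 0.56 * 6.626
= 3.71 MPa

3.71


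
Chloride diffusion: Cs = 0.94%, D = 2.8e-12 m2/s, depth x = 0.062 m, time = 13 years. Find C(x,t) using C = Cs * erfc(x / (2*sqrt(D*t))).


t_seconds = 13 * 365.25 * 24 * 3600 = 410248800.0 s
arg = 0.062 / (2 * sqrt(2.8e-12 * 410248800.0))
= 0.9147
erfc(0.9147) = 0.1958
C = 0.94 * 0.1958 = 0.1841%

0.1841


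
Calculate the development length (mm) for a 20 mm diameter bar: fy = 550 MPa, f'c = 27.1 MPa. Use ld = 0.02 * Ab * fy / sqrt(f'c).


Ab = pi * 20^2 / 4 = 314.159 mm2
ld = 0.02 * 314.159 * 550 / sqrt(27.1)
= 663.8 mm

663.8


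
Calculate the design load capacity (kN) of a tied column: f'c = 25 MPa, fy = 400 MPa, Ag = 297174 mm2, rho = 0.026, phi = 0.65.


Ast = rho * Ag = 0.026 * 297174 = 7726.524 mm2
phi*Pn = 0.65 * 0.80 * (0.85 * 25 * (297174 - 7726.524) + 400 * 7726.524) / 1000
= 4805.51 kN

4805.51


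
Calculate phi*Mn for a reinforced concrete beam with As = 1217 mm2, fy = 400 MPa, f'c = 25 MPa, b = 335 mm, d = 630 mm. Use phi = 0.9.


a = As * fy / (0.85 * f'c * b)
= 1217 * 400 / (0.85 * 25 * 335)
= 68.3828 mm
Mn = As * fy * (d - a/2) / 10^6
= 290.0396 kN-m
phi*Mn = 0.9 * 290.0396 = 261.04 kN-m

261.04


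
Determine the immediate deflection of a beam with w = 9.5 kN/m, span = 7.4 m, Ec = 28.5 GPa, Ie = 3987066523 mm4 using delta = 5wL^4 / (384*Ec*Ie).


Convert: L = 7.4 m = 7400 mm, Ec = 28.5 GPa = 28500 MPa
delta = 5 * 9.5 * 7400^4 / (384 * 28500 * 3987066523)
= 3.26 mm

3.26


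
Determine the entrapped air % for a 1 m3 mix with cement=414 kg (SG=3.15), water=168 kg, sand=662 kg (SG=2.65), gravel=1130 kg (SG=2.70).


Vol cement = 414 / (3.15 * 1000) = 0.131429 m3
Vol water = 168 / 1000 = 0.168 m3
Vol sand = 662 / (2.65 * 1000) = 0.249811 m3
Vol gravel = 1130 / (2.70 * 1000) = 0.418519 m3
Total solid + water volume = 0.967758 m3
Air = (1 - 0.967758) * 100 = 3.22%

3.22


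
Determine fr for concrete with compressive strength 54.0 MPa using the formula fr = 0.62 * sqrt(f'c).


fr = 0.62 * sqrt(54.0)
= 4.556 MPa

4.556


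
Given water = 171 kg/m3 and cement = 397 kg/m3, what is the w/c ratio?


w/c = water / cement
w/c = 171 / 397 = 0.431

0.431


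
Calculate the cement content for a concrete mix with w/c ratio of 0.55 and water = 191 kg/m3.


Cement = water / (w/c)
= 191 / 0.55
= 347.3 kg/m3

347.3


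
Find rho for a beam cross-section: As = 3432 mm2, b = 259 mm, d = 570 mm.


rho = As / (b * d)
= 3432 / (259 * 570)
= 0.0232

0.0232


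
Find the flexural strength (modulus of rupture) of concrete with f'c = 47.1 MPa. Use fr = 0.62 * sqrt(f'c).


fr = 0.62 * sqrt(47.1)
= 4.255 MPa

4.255


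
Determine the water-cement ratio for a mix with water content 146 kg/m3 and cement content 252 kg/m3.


w/c = water / cement
w/c = 146 / 252 = 0.579

0.579


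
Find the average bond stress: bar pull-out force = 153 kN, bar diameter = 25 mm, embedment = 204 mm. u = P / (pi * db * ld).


u = P / (pi * db * ld)
= 153 * 1000 / (pi * 25 * 204)
= 9.549 MPa

9.549


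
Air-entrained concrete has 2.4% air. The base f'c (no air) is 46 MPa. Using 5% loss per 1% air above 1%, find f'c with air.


Strength loss = (2.4 - 1) * 5 = 7.0%
f'c = 46 * (1 - 7.0/100)
= 42.78 MPa

42.78


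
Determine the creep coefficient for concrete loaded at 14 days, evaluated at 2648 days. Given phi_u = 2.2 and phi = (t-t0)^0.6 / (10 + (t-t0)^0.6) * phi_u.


dt = 2648 - 14 = 2634
phi = 2634^0.6 / (10 + 2634^0.6) * 2.2
= 2.021

2.021


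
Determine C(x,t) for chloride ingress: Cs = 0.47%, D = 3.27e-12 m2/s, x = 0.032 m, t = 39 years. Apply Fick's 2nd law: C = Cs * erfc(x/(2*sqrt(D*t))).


t_seconds = 39 * 365.25 * 24 * 3600 = 1230746400.0 s
arg = 0.032 / (2 * sqrt(3.27e-12 * 1230746400.0))
= 0.2522
erfc(0.2522) = 0.7213
C = 0.47 * 0.7213 = 0.339%

0.339


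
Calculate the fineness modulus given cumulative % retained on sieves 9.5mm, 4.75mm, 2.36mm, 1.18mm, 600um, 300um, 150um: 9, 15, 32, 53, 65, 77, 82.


FM = sum(cumulative % retained) / 100
= 333 / 100
= 3.33

3.33


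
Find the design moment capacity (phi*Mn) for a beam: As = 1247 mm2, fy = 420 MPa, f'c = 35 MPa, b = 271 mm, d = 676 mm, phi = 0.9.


a = As * fy / (0.85 * f'c * b)
= 1247 * 420 / (0.85 * 35 * 271)
= 64.962 mm
Mn = As * fy * (d - a/2) / 10^6
= 337.0366 kN-m
phi*Mn = 0.9 * 337.0366 = 303.33 kN-m

303.33


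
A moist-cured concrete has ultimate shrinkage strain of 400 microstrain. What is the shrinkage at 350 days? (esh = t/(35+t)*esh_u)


esh(350) = 350 / (35 + 350) * 400
= 350 / 385 * 400
= 363.6 microstrain

363.6


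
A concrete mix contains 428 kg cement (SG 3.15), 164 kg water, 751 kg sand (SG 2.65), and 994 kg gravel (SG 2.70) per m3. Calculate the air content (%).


Vol cement = 428 / (3.15 * 1000) = 0.135873 m3
Vol water = 164 / 1000 = 0.164 m3
Vol sand = 751 / (2.65 * 1000) = 0.283396 m3
Vol gravel = 994 / (2.70 * 1000) = 0.368148 m3
Total solid + water volume = 0.951417 m3
Air = (1 - 0.951417) * 100 = 4.86%

4.86


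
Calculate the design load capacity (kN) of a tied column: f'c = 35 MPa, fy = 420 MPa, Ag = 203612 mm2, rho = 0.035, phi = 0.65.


Ast = rho * Ag = 0.035 * 203612 = 7126.42 mm2
phi*Pn = 0.65 * 0.80 * (0.85 * 35 * (203612 - 7126.42) + 420 * 7126.42) / 1000
= 4596.04 kN

4596.04


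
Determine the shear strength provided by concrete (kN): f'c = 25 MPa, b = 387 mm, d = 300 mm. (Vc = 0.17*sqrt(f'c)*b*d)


Vc = 0.17 * sqrt(25) * 387 * 300 / 1000
= 98.69 kN

98.69


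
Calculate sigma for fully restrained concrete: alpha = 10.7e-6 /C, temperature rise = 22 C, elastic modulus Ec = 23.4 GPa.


sigma = alpha * dT * Ec
= 10.7e-6 * 22 * 23.4 * 1000
= 5.508 MPa

5.508


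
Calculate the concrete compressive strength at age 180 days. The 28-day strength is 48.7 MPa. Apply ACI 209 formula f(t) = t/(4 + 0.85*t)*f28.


f(180) = 180 / (4 + 0.85 * 180) * 48.7
= 180 / 157.0 * 48.7
= 55.83 MPa

55.83


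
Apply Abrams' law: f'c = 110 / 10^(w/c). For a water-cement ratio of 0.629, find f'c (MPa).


f'c = 110 / 10^0.629
= 110 / 4.256
= 25.85 MPa

25.85


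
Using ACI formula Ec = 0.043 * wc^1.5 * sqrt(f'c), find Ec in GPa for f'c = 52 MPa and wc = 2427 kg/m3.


Ec = 0.043 * 2427^1.5 * sqrt(52) / 1000
= 37.07 GPa

37.07


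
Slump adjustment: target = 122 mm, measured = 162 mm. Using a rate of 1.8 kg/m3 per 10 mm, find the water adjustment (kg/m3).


Difference = 122 - 162 = -40 mm
Water adjustment = -40 * 1.8 / 10 = -7.2 kg/m3

-7.2


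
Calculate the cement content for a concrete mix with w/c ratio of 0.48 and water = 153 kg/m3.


Cement = water / (w/c)
= 153 / 0.48
= 318.8 kg/m3

318.8


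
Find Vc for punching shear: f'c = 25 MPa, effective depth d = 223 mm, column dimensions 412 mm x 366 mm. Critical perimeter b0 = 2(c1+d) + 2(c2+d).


b0 = 2*(412 + 223) + 2*(366 + 223) = 2448 mm
Vc = 0.33 * sqrt(25) * 2448 * 223 / 1000
= 900.74 kN

900.74


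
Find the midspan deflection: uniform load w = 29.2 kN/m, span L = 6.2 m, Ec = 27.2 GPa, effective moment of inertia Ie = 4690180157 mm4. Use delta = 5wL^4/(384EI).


Convert: L = 6.2 m = 6200 mm, Ec = 27.2 GPa = 27200 MPa
delta = 5 * 29.2 * 6200^4 / (384 * 27200 * 4690180157)
= 4.4 mm

4.4


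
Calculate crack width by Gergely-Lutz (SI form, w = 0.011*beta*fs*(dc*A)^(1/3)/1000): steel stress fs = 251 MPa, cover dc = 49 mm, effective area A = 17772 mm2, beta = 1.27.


w = 0.011 * beta * fs * (dc * A)^(1/3) / 1000
= 0.011 * 1.27 * 251 * (49 * 17772)^(1/3) / 1000
= 0.335 mm

0.335


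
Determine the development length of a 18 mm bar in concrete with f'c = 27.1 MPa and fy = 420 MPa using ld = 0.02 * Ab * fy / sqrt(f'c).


Ab = pi * 18^2 / 4 = 254.469 mm2
ld = 0.02 * 254.469 * 420 / sqrt(27.1)
= 410.6 mm

410.6


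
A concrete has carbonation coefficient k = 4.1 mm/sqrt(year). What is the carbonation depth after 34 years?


depth = k * sqrt(t)
= 4.1 * sqrt(34)
= 23.91 mm

23.91


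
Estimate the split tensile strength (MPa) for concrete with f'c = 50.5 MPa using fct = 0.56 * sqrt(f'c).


fct = 0.56 * sqrt(50.5)
= 0.56 * 7.106
= 3.98 MPa

3.98


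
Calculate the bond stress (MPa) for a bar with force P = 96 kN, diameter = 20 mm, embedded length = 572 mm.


u = P / (pi * db * ld)
= 96 * 1000 / (pi * 20 * 572)
= 2.671 MPa

2.671


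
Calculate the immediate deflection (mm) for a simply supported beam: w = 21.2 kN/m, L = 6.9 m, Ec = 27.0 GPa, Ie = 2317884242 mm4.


Convert: L = 6.9 m = 6900 mm, Ec = 27.0 GPa = 27000 MPa
delta = 5 * 21.2 * 6900^4 / (384 * 27000 * 2317884242)
= 10.0 mm

10.0


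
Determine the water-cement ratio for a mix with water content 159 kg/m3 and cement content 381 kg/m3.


w/c = water / cement
w/c = 159 / 381 = 0.417

0.417


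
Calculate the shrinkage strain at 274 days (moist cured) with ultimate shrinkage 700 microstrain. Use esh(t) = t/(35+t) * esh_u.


esh(274) = 274 / (35 + 274) * 700
= 274 / 309 * 700
= 620.7 microstrain

620.7


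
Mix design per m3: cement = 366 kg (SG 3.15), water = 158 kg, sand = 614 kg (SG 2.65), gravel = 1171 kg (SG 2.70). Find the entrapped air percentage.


Vol cement = 366 / (3.15 * 1000) = 0.11619 m3
Vol water = 158 / 1000 = 0.158 m3
Vol sand = 614 / (2.65 * 1000) = 0.231698 m3
Vol gravel = 1171 / (2.70 * 1000) = 0.433704 m3
Total solid + water volume = 0.939592 m3
Air = (1 - 0.939592) * 100 = 6.04%

6.04


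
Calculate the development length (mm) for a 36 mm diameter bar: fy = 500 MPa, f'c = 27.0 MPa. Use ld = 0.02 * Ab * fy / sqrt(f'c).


Ab = pi * 36^2 / 4 = 1017.876 mm2
ld = 0.02 * 1017.876 * 500 / sqrt(27.0)
= 1958.9 mm

1958.9


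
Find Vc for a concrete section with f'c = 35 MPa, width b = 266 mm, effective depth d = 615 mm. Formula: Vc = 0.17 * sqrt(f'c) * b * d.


Vc = 0.17 * sqrt(35) * 266 * 615 / 1000
= 164.53 kN

164.53


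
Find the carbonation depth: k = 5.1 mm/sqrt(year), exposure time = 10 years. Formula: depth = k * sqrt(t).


depth = k * sqrt(t)
= 5.1 * sqrt(10)
= 16.13 mm

16.13


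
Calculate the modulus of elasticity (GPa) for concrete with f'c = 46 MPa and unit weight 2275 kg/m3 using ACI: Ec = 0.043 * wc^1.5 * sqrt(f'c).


Ec = 0.043 * 2275^1.5 * sqrt(46) / 1000
= 31.65 GPa

31.65


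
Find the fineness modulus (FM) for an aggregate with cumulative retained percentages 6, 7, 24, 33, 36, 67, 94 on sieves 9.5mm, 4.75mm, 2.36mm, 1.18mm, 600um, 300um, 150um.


FM = sum(cumulative % retained) / 100
= 267 / 100
= 2.67

2.67


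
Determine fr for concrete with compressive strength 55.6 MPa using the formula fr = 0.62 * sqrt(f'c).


fr = 0.62 * sqrt(55.6)
= 4.623 MPa

4.623


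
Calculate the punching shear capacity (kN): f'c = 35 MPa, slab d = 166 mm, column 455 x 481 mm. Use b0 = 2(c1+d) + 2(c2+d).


b0 = 2*(455 + 166) + 2*(481 + 166) = 2536 mm
Vc = 0.33 * sqrt(35) * 2536 * 166 / 1000
= 821.87 kN

821.87


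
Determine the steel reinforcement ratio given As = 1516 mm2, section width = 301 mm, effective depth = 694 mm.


rho = As / (b * d)
= 1516 / (301 * 694)
= 0.0073

0.0073


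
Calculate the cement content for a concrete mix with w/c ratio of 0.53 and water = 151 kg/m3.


Cement = water / (w/c)
= 151 / 0.53
= 284.9 kg/m3

284.9


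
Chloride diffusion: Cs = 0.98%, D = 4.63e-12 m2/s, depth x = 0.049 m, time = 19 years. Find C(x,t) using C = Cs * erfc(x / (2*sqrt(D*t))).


t_seconds = 19 * 365.25 * 24 * 3600 = 599594400.0 s
arg = 0.049 / (2 * sqrt(4.63e-12 * 599594400.0))
= 0.465
erfc(0.465) = 0.5108
C = 0.98 * 0.5108 = 0.5006%

0.5006


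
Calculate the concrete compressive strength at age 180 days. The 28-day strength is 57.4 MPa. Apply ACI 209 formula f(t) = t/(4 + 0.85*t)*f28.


f(180) = 180 / (4 + 0.85 * 180) * 57.4
= 180 / 157.0 * 57.4
= 65.81 MPa

65.81


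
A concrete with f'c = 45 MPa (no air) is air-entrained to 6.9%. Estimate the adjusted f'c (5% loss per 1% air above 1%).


Strength loss = (6.9 - 1) * 5 = 29.5%
f'c = 45 * (1 - 29.5/100)
= 31.73 MPa

31.73


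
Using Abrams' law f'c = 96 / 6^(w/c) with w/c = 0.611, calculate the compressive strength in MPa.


f'c = 96 / 6^0.611
= 96 / 2.988
= 32.12 MPa

32.12


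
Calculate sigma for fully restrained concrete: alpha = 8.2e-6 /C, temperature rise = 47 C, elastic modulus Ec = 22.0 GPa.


sigma = alpha * dT * Ec
= 8.2e-6 * 47 * 22.0 * 1000
= 8.479 MPa

8.479


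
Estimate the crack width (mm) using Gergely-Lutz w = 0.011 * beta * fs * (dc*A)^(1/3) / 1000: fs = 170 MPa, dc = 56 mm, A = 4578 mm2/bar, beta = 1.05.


w = 0.011 * beta * fs * (dc * A)^(1/3) / 1000
= 0.011 * 1.05 * 170 * (56 * 4578)^(1/3) / 1000
= 0.125 mm

0.125


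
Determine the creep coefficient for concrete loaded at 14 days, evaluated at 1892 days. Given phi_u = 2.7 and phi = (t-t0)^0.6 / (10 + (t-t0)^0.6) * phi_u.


dt = 1892 - 14 = 1878
phi = 1878^0.6 / (10 + 1878^0.6) * 2.7
= 2.436

2.436


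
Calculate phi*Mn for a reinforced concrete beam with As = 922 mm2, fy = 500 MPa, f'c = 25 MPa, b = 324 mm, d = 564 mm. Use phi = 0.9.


a = As * fy / (0.85 * f'c * b)
= 922 * 500 / (0.85 * 25 * 324)
= 66.9572 mm
Mn = As * fy * (d - a/2) / 10^6
= 244.5704 kN-m
phi*Mn = 0.9 * 244.5704 = 220.11 kN-m

220.11


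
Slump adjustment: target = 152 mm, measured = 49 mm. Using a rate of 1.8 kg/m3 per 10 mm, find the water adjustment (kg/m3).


Difference = 152 - 49 = 103 mm
Water adjustment = 103 * 1.8 / 10 = 18.5 kg/m3

18.5


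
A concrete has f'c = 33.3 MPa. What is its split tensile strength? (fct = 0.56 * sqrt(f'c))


fct = 0.56 * sqrt(33.3)
= 0.56 * 5.771
= 3.232 MPa

3.232


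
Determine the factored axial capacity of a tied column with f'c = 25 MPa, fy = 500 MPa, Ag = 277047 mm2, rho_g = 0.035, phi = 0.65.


Ast = rho * Ag = 0.035 * 277047 = 9696.645 mm2
phi*Pn = 0.65 * 0.80 * (0.85 * 25 * (277047 - 9696.645) + 500 * 9696.645) / 1000
= 5475.35 kN

5475.35


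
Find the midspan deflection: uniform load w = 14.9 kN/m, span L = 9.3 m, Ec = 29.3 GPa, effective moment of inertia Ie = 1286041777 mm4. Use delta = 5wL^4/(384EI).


Convert: L = 9.3 m = 9300 mm, Ec = 29.3 GPa = 29300 MPa
delta = 5 * 14.9 * 9300^4 / (384 * 29300 * 1286041777)
= 38.52 mm

38.52


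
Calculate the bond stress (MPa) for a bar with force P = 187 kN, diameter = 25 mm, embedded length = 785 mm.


u = P / (pi * db * ld)
= 187 * 1000 / (pi * 25 * 785)
= 3.033 MPa

3.033


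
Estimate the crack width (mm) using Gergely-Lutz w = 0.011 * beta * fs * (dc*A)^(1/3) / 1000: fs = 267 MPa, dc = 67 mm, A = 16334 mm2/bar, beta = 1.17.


w = 0.011 * beta * fs * (dc * A)^(1/3) / 1000
= 0.011 * 1.17 * 267 * (67 * 16334)^(1/3) / 1000
= 0.354 mm

0.354


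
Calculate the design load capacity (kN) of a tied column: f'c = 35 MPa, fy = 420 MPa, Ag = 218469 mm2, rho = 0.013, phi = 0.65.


Ast = rho * Ag = 0.013 * 218469 = 2840.097 mm2
phi*Pn = 0.65 * 0.80 * (0.85 * 35 * (218469 - 2840.097) + 420 * 2840.097) / 1000
= 3956.06 kN

3956.06


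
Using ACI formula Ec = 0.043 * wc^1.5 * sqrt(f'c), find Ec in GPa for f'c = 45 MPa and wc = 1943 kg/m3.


Ec = 0.043 * 1943^1.5 * sqrt(45) / 1000
= 24.7 GPa

24.7


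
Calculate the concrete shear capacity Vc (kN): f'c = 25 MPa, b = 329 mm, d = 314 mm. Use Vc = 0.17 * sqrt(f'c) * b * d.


Vc = 0.17 * sqrt(25) * 329 * 314 / 1000
= 87.81 kN

87.81


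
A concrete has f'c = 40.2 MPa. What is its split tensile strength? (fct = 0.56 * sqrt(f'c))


fct = 0.56 * sqrt(40.2)
= 0.56 * 6.34
= 3.551 MPa

3.551


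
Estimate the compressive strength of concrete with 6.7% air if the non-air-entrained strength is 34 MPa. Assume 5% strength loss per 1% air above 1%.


Strength loss = (6.7 - 1) * 5 = 28.5%
f'c = 34 * (1 - 28.5/100)
= 24.31 MPa

24.31


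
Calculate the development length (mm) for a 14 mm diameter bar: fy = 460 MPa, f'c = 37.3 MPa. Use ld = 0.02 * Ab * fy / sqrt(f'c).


Ab = pi * 14^2 / 4 = 153.938 mm2
ld = 0.02 * 153.938 * 460 / sqrt(37.3)
= 231.9 mm

231.9


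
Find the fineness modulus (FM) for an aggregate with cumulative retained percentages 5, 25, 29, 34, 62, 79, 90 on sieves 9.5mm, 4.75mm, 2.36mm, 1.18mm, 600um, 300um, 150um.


FM = sum(cumulative % retained) / 100
= 324 / 100
= 3.24

3.24


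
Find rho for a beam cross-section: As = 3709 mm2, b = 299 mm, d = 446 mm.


rho = As / (b * d)
= 3709 / (299 * 446)
= 0.0278

0.0278


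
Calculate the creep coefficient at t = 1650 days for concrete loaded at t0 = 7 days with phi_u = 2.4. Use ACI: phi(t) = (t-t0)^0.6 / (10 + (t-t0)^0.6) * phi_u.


dt = 1650 - 7 = 1643
phi = 1643^0.6 / (10 + 1643^0.6) * 2.4
= 2.147

2.147


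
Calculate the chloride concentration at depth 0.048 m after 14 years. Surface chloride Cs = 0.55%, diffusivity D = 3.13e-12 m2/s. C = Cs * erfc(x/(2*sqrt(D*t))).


t_seconds = 14 * 365.25 * 24 * 3600 = 441806400.0 s
arg = 0.048 / (2 * sqrt(3.13e-12 * 441806400.0))
= 0.6454
erfc(0.6454) = 0.3614
C = 0.55 * 0.3614 = 0.1988%

0.1988


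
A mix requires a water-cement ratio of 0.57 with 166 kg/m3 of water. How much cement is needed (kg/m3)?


Cement = water / (w/c)
= 166 / 0.57
= 291.2 kg/m3

291.2


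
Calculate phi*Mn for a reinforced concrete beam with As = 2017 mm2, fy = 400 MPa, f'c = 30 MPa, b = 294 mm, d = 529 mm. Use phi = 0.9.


a = As * fy / (0.85 * f'c * b)
= 2017 * 400 / (0.85 * 30 * 294)
= 107.6164 mm
Mn = As * fy * (d - a/2) / 10^6
= 383.3848 kN-m
phi*Mn = 0.9 * 383.3848 = 345.05 kN-m

345.05


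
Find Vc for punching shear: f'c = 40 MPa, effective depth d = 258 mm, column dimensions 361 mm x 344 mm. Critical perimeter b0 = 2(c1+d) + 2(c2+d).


b0 = 2*(361 + 258) + 2*(344 + 258) = 2442 mm
Vc = 0.33 * sqrt(40) * 2442 * 258 / 1000
= 1314.95 kN

1314.95


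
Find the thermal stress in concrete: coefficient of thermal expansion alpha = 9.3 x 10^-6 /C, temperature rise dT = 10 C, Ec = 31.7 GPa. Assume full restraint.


sigma = alpha * dT * Ec
= 9.3e-6 * 10 * 31.7 * 1000
= 2.948 MPa

2.948


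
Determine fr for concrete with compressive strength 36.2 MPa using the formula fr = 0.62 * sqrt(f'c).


fr = 0.62 * sqrt(36.2)
= 3.73 MPa

3.73


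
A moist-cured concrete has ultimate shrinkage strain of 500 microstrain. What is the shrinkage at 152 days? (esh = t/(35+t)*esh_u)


esh(152) = 152 / (35 + 152) * 500
= 152 / 187 * 500
= 406.4 microstrain

406.4


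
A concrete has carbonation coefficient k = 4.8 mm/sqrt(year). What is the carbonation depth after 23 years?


depth = k * sqrt(t)
= 4.8 * sqrt(23)
= 23.02 mm

23.02


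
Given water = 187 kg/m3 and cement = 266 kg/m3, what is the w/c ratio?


w/c = water / cement
w/c = 187 / 266 = 0.703

0.703


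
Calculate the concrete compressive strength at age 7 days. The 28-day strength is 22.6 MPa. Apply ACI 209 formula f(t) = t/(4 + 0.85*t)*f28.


f(7) = 7 / (4 + 0.85 * 7) * 22.6
= 7 / 9.95 * 22.6
= 15.9 MPa

15.9


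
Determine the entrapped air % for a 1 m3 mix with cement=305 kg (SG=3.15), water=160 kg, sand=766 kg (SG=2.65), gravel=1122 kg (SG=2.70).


Vol cement = 305 / (3.15 * 1000) = 0.096825 m3
Vol water = 160 / 1000 = 0.16 m3
Vol sand = 766 / (2.65 * 1000) = 0.289057 m3
Vol gravel = 1122 / (2.70 * 1000) = 0.415556 m3
Total solid + water volume = 0.961438 m3
Air = (1 - 0.961438) * 100 = 3.86%

3.86


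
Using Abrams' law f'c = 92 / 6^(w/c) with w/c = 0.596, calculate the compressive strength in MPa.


f'c = 92 / 6^0.596
= 92 / 2.909
= 31.62 MPa

31.62


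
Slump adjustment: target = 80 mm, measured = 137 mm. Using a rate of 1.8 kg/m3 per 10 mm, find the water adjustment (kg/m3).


Difference = 80 - 137 = -57 mm
Water adjustment = -57 * 1.8 / 10 = -10.3 kg/m3

-10.3


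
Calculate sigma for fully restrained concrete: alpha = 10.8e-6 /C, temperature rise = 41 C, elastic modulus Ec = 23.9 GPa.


sigma = alpha * dT * Ec
= 10.8e-6 * 41 * 23.9 * 1000
= 10.583 MPa

10.583


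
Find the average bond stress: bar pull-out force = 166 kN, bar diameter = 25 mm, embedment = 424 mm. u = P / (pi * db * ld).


u = P / (pi * db * ld)
= 166 * 1000 / (pi * 25 * 424)
= 4.985 MPa

4.985


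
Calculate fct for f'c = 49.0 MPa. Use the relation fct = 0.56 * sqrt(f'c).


fct = 0.56 * sqrt(49.0)
= 0.56 * 7.0
= 3.92 MPa

3.92


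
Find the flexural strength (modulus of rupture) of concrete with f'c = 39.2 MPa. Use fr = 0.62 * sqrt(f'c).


fr = 0.62 * sqrt(39.2)
= 3.882 MPa

3.882


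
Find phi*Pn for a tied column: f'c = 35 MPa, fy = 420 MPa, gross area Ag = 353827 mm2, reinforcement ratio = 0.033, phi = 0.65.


Ast = rho * Ag = 0.033 * 353827 = 11676.291 mm2
phi*Pn = 0.65 * 0.80 * (0.85 * 35 * (353827 - 11676.291) + 420 * 11676.291) / 1000
= 7843.17 kN

7843.17


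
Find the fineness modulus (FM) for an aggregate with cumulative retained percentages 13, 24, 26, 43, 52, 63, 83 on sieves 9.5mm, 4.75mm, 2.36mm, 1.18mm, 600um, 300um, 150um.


FM = sum(cumulative % retained) / 100
= 304 / 100
= 3.04

3.04


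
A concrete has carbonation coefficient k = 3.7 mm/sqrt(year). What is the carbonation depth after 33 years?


depth = k * sqrt(t)
= 3.7 * sqrt(33)
= 21.25 mm

21.25


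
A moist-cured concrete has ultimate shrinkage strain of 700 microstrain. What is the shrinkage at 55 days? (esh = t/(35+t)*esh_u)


esh(55) = 55 / (35 + 55) * 700
= 55 / 90 * 700
= 427.8 microstrain

427.8


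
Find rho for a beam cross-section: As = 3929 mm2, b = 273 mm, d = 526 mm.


rho = As / (b * d)
= 3929 / (273 * 526)
= 0.0274

0.0274


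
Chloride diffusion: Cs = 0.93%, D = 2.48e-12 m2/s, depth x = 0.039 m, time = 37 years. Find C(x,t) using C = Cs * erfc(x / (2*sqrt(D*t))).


t_seconds = 37 * 365.25 * 24 * 3600 = 1167631200.0 s
arg = 0.039 / (2 * sqrt(2.48e-12 * 1167631200.0))
= 0.3624
erfc(0.3624) = 0.6083
C = 0.93 * 0.6083 = 0.5657%

0.5657


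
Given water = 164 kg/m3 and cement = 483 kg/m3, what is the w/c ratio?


w/c = water / cement
w/c = 164 / 483 = 0.34

0.34


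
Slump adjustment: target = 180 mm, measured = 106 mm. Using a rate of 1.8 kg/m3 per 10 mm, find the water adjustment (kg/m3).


Difference = 180 - 106 = 74 mm
Water adjustment = 74 * 1.8 / 10 = 13.3 kg/m3

13.3


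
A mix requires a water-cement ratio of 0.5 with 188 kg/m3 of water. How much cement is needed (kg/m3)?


Cement = water / (w/c)
= 188 / 0.5
= 376.0 kg/m3

376.0


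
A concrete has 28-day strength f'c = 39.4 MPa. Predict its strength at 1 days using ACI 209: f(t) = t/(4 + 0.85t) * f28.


f(1) = 1 / (4 + 0.85 * 1) * 39.4
= 1 / 4.85 * 39.4
= 8.12 MPa

8.12


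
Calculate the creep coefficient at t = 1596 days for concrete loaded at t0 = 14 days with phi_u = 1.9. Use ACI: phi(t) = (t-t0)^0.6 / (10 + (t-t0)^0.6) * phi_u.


dt = 1596 - 14 = 1582
phi = 1582^0.6 / (10 + 1582^0.6) * 1.9
= 1.696

1.696


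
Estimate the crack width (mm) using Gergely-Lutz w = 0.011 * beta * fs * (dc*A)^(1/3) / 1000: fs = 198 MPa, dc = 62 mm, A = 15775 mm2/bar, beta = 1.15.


w = 0.011 * beta * fs * (dc * A)^(1/3) / 1000
= 0.011 * 1.15 * 198 * (62 * 15775)^(1/3) / 1000
= 0.249 mm

0.249


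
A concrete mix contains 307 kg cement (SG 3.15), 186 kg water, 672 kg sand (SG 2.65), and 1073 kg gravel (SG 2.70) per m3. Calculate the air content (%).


Vol cement = 307 / (3.15 * 1000) = 0.09746 m3
Vol water = 186 / 1000 = 0.186 m3
Vol sand = 672 / (2.65 * 1000) = 0.253585 m3
Vol gravel = 1073 / (2.70 * 1000) = 0.397407 m3
Total solid + water volume = 0.934453 m3
Air = (1 - 0.934453) * 100 = 6.55%

6.55


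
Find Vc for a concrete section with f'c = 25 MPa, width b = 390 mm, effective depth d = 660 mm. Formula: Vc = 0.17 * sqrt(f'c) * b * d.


Vc = 0.17 * sqrt(25) * 390 * 660 / 1000
= 218.79 kN

218.79


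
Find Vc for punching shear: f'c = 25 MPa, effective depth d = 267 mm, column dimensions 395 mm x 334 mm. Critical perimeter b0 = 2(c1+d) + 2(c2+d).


b0 = 2*(395 + 267) + 2*(334 + 267) = 2526 mm
Vc = 0.33 * sqrt(25) * 2526 * 267 / 1000
= 1112.83 kN

1112.83


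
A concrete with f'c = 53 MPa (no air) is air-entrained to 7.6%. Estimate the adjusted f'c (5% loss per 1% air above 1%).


Strength loss = (7.6 - 1) * 5 = 33.0%
f'c = 53 * (1 - 33.0/100)
= 35.51 MPa

35.51


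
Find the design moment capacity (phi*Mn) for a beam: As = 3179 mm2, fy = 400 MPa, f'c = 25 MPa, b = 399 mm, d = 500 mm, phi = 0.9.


a = As * fy / (0.85 * f'c * b)
= 3179 * 400 / (0.85 * 25 * 399)
= 149.9749 mm
Mn = As * fy * (d - a/2) / 10^6
= 540.4459 kN-m
phi*Mn = 0.9 * 540.4459 = 486.4 kN-m

486.4


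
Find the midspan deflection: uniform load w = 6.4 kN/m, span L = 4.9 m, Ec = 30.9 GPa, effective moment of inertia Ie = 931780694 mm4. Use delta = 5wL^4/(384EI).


Convert: L = 4.9 m = 4900 mm, Ec = 30.9 GPa = 30900 MPa
delta = 5 * 6.4 * 4900^4 / (384 * 30900 * 931780694)
= 1.67 mm

1.67


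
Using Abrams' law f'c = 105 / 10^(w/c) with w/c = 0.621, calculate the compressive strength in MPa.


f'c = 105 / 10^0.621
= 105 / 4.178
= 25.13 MPa

25.13


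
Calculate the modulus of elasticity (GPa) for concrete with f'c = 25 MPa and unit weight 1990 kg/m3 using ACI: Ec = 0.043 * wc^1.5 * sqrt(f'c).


Ec = 0.043 * 1990^1.5 * sqrt(25) / 1000
= 19.09 GPa

19.09


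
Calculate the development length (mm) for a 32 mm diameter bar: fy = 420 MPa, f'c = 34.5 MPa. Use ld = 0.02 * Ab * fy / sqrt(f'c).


Ab = pi * 32^2 / 4 = 804.248 mm2
ld = 0.02 * 804.248 * 420 / sqrt(34.5)
= 1150.2 mm

1150.2


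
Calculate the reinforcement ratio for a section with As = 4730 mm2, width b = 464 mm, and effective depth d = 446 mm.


rho = As / (b * d)
= 4730 / (464 * 446)
= 0.0229

0.0229


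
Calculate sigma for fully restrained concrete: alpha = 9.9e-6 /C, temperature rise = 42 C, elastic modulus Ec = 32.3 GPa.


sigma = alpha * dT * Ec
= 9.9e-6 * 42 * 32.3 * 1000
= 13.43 MPa

13.43


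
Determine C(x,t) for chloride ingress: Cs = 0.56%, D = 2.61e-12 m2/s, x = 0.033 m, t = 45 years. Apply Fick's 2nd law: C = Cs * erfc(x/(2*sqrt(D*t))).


t_seconds = 45 * 365.25 * 24 * 3600 = 1420092000.0 s
arg = 0.033 / (2 * sqrt(2.61e-12 * 1420092000.0))
= 0.271
erfc(0.271) = 0.7015
C = 0.56 * 0.7015 = 0.3928%

0.3928


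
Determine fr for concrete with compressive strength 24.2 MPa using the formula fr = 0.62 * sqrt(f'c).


fr = 0.62 * sqrt(24.2)
= 3.05 MPa

3.05


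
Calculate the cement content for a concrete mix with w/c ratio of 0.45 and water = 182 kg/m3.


Cement = water / (w/c)
= 182 / 0.45
= 404.4 kg/m3

404.4


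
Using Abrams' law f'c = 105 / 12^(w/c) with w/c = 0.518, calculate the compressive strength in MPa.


f'c = 105 / 12^0.518
= 105 / 3.623
= 28.99 MPa

28.99


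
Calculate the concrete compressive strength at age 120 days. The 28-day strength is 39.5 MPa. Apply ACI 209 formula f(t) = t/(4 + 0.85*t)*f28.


f(120) = 120 / (4 + 0.85 * 120) * 39.5
= 120 / 106.0 * 39.5
= 44.72 MPa

44.72


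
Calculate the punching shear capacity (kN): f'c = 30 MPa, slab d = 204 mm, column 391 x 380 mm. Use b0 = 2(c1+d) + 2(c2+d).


b0 = 2*(391 + 204) + 2*(380 + 204) = 2358 mm
Vc = 0.33 * sqrt(30) * 2358 * 204 / 1000
= 869.46 kN

869.46


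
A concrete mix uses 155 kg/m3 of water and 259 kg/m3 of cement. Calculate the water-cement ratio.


w/c = water / cement
w/c = 155 / 259 = 0.598

0.598


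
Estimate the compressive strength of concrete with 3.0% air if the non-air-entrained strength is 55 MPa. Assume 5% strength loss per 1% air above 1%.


Strength loss = (3.0 - 1) * 5 = 10.0%
f'c = 55 * (1 - 10.0/100)
= 49.5 MPa

49.5


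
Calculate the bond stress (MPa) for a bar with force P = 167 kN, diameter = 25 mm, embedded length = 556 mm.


u = P / (pi * db * ld)
= 167 * 1000 / (pi * 25 * 556)
= 3.824 MPa

3.824


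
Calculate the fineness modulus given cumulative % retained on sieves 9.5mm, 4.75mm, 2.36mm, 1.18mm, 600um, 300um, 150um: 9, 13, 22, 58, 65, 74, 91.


FM = sum(cumulative % retained) / 100
= 332 / 100
= 3.32

3.32


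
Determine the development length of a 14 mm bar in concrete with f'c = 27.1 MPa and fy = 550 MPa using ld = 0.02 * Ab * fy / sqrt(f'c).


Ab = pi * 14^2 / 4 = 153.938 mm2
ld = 0.02 * 153.938 * 550 / sqrt(27.1)
= 325.3 mm

325.3


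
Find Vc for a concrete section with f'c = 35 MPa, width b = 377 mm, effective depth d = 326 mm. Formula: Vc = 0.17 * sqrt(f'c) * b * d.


Vc = 0.17 * sqrt(35) * 377 * 326 / 1000
= 123.61 kN

123.61


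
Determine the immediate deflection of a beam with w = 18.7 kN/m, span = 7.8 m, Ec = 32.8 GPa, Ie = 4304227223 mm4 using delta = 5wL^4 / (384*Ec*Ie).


Convert: L = 7.8 m = 7800 mm, Ec = 32.8 GPa = 32800 MPa
delta = 5 * 18.7 * 7800^4 / (384 * 32800 * 4304227223)
= 6.38 mm

6.38


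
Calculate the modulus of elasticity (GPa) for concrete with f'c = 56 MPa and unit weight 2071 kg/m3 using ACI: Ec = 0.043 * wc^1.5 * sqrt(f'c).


Ec = 0.043 * 2071^1.5 * sqrt(56) / 1000
= 30.33 GPa

30.33


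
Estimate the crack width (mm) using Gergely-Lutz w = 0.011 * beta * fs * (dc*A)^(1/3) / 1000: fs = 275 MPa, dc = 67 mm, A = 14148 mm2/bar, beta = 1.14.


w = 0.011 * beta * fs * (dc * A)^(1/3) / 1000
= 0.011 * 1.14 * 275 * (67 * 14148)^(1/3) / 1000
= 0.339 mm

0.339


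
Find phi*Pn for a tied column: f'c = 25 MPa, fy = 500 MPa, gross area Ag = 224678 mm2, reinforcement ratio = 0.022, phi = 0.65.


Ast = rho * Ag = 0.022 * 224678 = 4942.916 mm2
phi*Pn = 0.65 * 0.80 * (0.85 * 25 * (224678 - 4942.916) + 500 * 4942.916) / 1000
= 3713.23 kN

3713.23


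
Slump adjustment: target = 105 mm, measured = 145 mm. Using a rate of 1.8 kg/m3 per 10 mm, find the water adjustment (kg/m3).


Difference = 105 - 145 = -40 mm
Water adjustment = -40 * 1.8 / 10 = -7.2 kg/m3

-7.2


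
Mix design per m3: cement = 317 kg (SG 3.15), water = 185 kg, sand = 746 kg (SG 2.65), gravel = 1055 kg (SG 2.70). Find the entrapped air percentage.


Vol cement = 317 / (3.15 * 1000) = 0.100635 m3
Vol water = 185 / 1000 = 0.185 m3
Vol sand = 746 / (2.65 * 1000) = 0.281509 m3
Vol gravel = 1055 / (2.70 * 1000) = 0.390741 m3
Total solid + water volume = 0.957885 m3
Air = (1 - 0.957885) * 100 = 4.21%

4.21


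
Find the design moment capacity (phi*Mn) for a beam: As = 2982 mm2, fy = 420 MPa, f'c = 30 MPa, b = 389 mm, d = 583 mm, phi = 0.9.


a = As * fy / (0.85 * f'c * b)
= 2982 * 420 / (0.85 * 30 * 389)
= 126.2604 mm
Mn = As * fy * (d - a/2) / 10^6
= 651.1057 kN-m
phi*Mn = 0.9 * 651.1057 = 586.0 kN-m

586.0


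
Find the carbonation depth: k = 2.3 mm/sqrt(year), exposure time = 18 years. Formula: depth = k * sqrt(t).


depth = k * sqrt(t)
= 2.3 * sqrt(18)
= 9.76 mm

9.76


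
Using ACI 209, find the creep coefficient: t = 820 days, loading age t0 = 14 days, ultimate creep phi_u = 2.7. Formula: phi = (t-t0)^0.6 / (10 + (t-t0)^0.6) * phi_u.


dt = 820 - 14 = 806
phi = 806^0.6 / (10 + 806^0.6) * 2.7
= 2.287

2.287


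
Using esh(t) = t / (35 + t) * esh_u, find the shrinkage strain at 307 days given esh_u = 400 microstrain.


esh(307) = 307 / (35 + 307) * 400
= 307 / 342 * 400
= 359.1 microstrain

359.1


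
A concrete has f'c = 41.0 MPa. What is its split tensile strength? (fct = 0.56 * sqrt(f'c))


fct = 0.56 * sqrt(41.0)
= 0.56 * 6.403
= 3.586 MPa

3.586


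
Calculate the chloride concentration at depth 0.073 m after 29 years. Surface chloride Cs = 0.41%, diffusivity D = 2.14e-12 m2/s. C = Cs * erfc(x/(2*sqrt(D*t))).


t_seconds = 29 * 365.25 * 24 * 3600 = 915170400.0 s
arg = 0.073 / (2 * sqrt(2.14e-12 * 915170400.0))
= 0.8248
erfc(0.8248) = 0.2435
C = 0.41 * 0.2435 = 0.0998%

0.0998


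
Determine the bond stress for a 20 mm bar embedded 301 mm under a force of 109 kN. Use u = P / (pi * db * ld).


u = P / (pi * db * ld)
= 109 * 1000 / (pi * 20 * 301)
= 5.763 MPa

5.763


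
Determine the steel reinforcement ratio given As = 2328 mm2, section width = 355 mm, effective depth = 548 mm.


rho = As / (b * d)
= 2328 / (355 * 548)
= 0.012

0.012


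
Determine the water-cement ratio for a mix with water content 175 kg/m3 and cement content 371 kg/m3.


w/c = water / cement
w/c = 175 / 371 = 0.472

0.472


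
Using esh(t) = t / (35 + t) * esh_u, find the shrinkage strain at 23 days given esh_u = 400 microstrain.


esh(23) = 23 / (35 + 23) * 400
= 23 / 58 * 400
= 158.6 microstrain

158.6


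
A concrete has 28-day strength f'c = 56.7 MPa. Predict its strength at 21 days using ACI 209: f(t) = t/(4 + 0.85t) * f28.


f(21) = 21 / (4 + 0.85 * 21) * 56.7
= 21 / 21.85 * 56.7
= 54.49 MPa

54.49


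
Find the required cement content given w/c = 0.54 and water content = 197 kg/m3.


Cement = water / (w/c)
= 197 / 0.54
= 364.8 kg/m3

364.8


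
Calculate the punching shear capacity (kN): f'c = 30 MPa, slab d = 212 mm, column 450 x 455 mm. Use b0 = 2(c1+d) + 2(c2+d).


b0 = 2*(450 + 212) + 2*(455 + 212) = 2658 mm
Vc = 0.33 * sqrt(30) * 2658 * 212 / 1000
= 1018.51 kN

1018.51


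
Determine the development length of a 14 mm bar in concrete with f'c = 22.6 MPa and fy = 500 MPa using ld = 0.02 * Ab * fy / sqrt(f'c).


Ab = pi * 14^2 / 4 = 153.938 mm2
ld = 0.02 * 153.938 * 500 / sqrt(22.6)
= 323.8 mm

323.8


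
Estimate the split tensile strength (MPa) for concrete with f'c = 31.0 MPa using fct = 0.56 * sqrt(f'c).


fct = 0.56 * sqrt(31.0)
= 0.56 * 5.568
= 3.118 MPa

3.118


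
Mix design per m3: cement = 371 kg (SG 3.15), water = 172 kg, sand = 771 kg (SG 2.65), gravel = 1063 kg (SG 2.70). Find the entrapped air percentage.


Vol cement = 371 / (3.15 * 1000) = 0.117778 m3
Vol water = 172 / 1000 = 0.172 m3
Vol sand = 771 / (2.65 * 1000) = 0.290943 m3
Vol gravel = 1063 / (2.70 * 1000) = 0.393704 m3
Total solid + water volume = 0.974425 m3
Air = (1 - 0.974425) * 100 = 2.56%

2.56


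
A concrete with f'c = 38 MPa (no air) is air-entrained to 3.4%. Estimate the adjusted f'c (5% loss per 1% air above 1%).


Strength loss = (3.4 - 1) * 5 = 12.0%
f'c = 38 * (1 - 12.0/100)
= 33.44 MPa

33.44


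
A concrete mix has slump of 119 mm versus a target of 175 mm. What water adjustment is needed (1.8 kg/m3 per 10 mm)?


Difference = 175 - 119 = 56 mm
Water adjustment = 56 * 1.8 / 10 = 10.1 kg/m3

10.1


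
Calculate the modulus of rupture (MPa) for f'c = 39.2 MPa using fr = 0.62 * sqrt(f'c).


fr = 0.62 * sqrt(39.2)
= 3.882 MPa

3.882


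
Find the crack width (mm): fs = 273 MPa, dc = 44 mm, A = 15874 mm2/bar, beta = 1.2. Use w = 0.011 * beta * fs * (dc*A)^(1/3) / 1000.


w = 0.011 * beta * fs * (dc * A)^(1/3) / 1000
= 0.011 * 1.2 * 273 * (44 * 15874)^(1/3) / 1000
= 0.32 mm

0.32


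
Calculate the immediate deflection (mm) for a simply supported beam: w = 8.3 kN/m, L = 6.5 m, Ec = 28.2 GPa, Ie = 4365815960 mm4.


Convert: L = 6.5 m = 6500 mm, Ec = 28.2 GPa = 28200 MPa
delta = 5 * 8.3 * 6500^4 / (384 * 28200 * 4365815960)
= 1.57 mm

1.57


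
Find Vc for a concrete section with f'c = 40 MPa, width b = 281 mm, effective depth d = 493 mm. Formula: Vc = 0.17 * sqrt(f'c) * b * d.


Vc = 0.17 * sqrt(40) * 281 * 493 / 1000
= 148.95 kN

148.95


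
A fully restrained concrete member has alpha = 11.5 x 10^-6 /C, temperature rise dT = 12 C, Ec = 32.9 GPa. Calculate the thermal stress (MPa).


sigma = alpha * dT * Ec
= 11.5e-6 * 12 * 32.9 * 1000
= 4.54 MPa

4.54


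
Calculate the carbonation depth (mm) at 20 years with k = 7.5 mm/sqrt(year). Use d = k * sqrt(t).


depth = k * sqrt(t)
= 7.5 * sqrt(20)
= 33.54 mm

33.54


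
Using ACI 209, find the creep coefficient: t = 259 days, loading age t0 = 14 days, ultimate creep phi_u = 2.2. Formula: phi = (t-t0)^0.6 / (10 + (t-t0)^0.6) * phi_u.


dt = 259 - 14 = 245
phi = 245^0.6 / (10 + 245^0.6) * 2.2
= 1.608

1.608


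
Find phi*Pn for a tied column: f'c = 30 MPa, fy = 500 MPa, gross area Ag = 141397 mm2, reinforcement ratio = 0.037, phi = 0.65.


Ast = rho * Ag = 0.037 * 141397 = 5231.689 mm2
phi*Pn = 0.65 * 0.80 * (0.85 * 30 * (141397 - 5231.689) + 500 * 5231.689) / 1000
= 3165.79 kN

3165.79


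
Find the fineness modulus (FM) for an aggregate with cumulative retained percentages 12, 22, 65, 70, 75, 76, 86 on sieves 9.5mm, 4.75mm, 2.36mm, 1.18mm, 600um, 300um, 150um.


FM = sum(cumulative % retained) / 100
= 406 / 100
= 4.06

4.06


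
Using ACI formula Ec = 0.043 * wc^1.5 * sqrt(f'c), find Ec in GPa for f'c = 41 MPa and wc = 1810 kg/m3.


Ec = 0.043 * 1810^1.5 * sqrt(41) / 1000
= 21.2 GPa

21.2
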